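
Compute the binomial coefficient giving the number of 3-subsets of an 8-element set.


C(n,k) = n! / (k!(n-k)!)
C(8,3) = 8! / (3!5!)
= 56

C(8,3) = 56


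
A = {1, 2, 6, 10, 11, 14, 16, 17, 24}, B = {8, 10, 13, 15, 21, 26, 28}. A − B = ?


A \ B = elements in A but not in B
A = {1, 2, 6, 10, 11, 14, 16, 17, 24}
B = {8, 10, 13, 15, 21, 26, 28}
Remove from A any elements in B
A \ B = {1, 2, 6, 11, 14, 16, 17, 24}

A \ B = {1, 2, 6, 11, 14, 16, 17, 24}


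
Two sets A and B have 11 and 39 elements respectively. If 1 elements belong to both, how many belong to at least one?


|A ∪ B| = |A| + |B| - |A ∩ B|
= 11 + 39 - 1
= 49

|A ∪ B| = 49


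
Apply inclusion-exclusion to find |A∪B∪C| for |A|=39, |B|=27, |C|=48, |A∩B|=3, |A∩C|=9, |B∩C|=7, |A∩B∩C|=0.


|A∪B∪C| = |A|+|B|+|C| - |A∩B|-|A∩C|-|B∩C| + |A∩B∩C|
= 39+27+48 - 3-9-7 + 0
= 114 - 19 + 0
= 95

|A ∪ B ∪ C| = 95


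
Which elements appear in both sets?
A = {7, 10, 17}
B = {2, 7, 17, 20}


A ∩ B = elements in both A and B
A = {7, 10, 17}
B = {2, 7, 17, 20}
A ∩ B = {7, 17}

A ∩ B = {7, 17}


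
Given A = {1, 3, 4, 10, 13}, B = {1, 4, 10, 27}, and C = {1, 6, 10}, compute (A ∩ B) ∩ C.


A ∩ B = {1, 4, 10}
(A ∩ B) ∩ C = {1, 10}

A ∩ B ∩ C = {1, 10}


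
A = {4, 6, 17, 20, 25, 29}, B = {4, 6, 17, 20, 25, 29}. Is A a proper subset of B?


A ⊂ B requires: A ⊆ B AND A ≠ B.
A ⊆ B? Yes
A = B? Yes
A = B, so A is not a PROPER subset.

No, A is not a proper subset of B


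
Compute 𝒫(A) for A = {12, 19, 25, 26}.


|A| = 4, so |P(A)| = 2^4 = 16
Enumerate subsets by cardinality (0 to 4):
∅, {12}, {19}, {25}, {26}, {12, 19}, {12, 25}, {12, 26}, {19, 25}, {19, 26}, {25, 26}, {12, 19, 25}, {12, 19, 26}, {12, 25, 26}, {19, 25, 26}, {12, 19, 25, 26}

P(A) has 16 subsets: ∅, {12}, {19}, {25}, {26}, {12, 19}, {12, 25}, {12, 26}, {19, 25}, {19, 26}, {25, 26}, {12, 19, 25}, {12, 19, 26}, {12, 25, 26}, {19, 25, 26}, {12, 19, 25, 26}


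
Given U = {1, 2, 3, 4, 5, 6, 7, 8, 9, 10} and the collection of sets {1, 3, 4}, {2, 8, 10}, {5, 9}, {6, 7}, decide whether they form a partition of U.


A partition requires: (1) non-empty parts, (2) pairwise disjoint, (3) union = U
Parts: {1, 3, 4}, {2, 8, 10}, {5, 9}, {6, 7}
Union of parts: {1, 2, 3, 4, 5, 6, 7, 8, 9, 10}
U = {1, 2, 3, 4, 5, 6, 7, 8, 9, 10}
All non-empty? True
Pairwise disjoint? True
Covers U? True

Yes, valid partition


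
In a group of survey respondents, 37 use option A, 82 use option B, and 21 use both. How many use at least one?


|A ∪ B| = |A| + |B| - |A ∩ B|
= 37 + 82 - 21
= 98

|A ∪ B| = 98


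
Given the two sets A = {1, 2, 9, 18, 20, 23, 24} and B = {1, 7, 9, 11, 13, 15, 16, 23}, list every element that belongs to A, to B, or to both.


A ∪ B = all elements in A or B (or both)
A = {1, 2, 9, 18, 20, 23, 24}
B = {1, 7, 9, 11, 13, 15, 16, 23}
A ∪ B = {1, 2, 7, 9, 11, 13, 15, 16, 18, 20, 23, 24}

A ∪ B = {1, 2, 7, 9, 11, 13, 15, 16, 18, 20, 23, 24}


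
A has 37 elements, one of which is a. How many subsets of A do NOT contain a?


Subsets of A avoiding a are subsets of A \ {a}, which has 36 elements.
Count = 2^(n-1) = 2^36
= 68719476736

Number of subsets avoiding a = 68719476736


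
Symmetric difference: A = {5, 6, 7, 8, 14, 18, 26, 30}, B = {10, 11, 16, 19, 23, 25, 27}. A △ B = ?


A △ B = (A \ B) ∪ (B \ A) = elements in exactly one of A or B
A \ B = {5, 6, 7, 8, 14, 18, 26, 30}
B \ A = {10, 11, 16, 19, 23, 25, 27}
A △ B = {5, 6, 7, 8, 10, 11, 14, 16, 18, 19, 23, 25, 26, 27, 30}

A △ B = {5, 6, 7, 8, 10, 11, 14, 16, 18, 19, 23, 25, 26, 27, 30}


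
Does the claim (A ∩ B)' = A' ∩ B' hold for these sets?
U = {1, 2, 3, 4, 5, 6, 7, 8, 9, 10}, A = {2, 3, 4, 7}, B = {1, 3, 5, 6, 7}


LHS: A ∩ B = {3, 7}
(A ∩ B)' = U \ (A ∩ B) = {1, 2, 4, 5, 6, 8, 9, 10}
A' = {1, 5, 6, 8, 9, 10}, B' = {2, 4, 8, 9, 10}
Claimed RHS: A' ∩ B' = {8, 9, 10}
Identity is INVALID: LHS = {1, 2, 4, 5, 6, 8, 9, 10} but the RHS claimed here equals {8, 9, 10}. The correct form is (A ∩ B)' = A' ∪ B'.

Identity is invalid: (A ∩ B)' = {1, 2, 4, 5, 6, 8, 9, 10} but A' ∩ B' = {8, 9, 10}. The correct De Morgan law is (A ∩ B)' = A' ∪ B'.


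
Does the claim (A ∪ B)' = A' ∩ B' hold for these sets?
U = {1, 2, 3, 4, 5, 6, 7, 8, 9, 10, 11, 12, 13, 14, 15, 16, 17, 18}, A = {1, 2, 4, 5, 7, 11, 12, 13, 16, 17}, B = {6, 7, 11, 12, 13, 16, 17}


LHS: A ∪ B = {1, 2, 4, 5, 6, 7, 11, 12, 13, 16, 17}
(A ∪ B)' = U \ (A ∪ B) = {3, 8, 9, 10, 14, 15, 18}
A' = {3, 6, 8, 9, 10, 14, 15, 18}, B' = {1, 2, 3, 4, 5, 8, 9, 10, 14, 15, 18}
Claimed RHS: A' ∩ B' = {3, 8, 9, 10, 14, 15, 18}
Identity is VALID: LHS = RHS = {3, 8, 9, 10, 14, 15, 18} ✓

Identity is valid. (A ∪ B)' = A' ∩ B' = {3, 8, 9, 10, 14, 15, 18}


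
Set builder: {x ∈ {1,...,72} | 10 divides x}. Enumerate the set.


Checking each candidate:
Condition: multiples of 10 in {1,...,72}
Result = {10, 20, 30, 40, 50, 60, 70}

{10, 20, 30, 40, 50, 60, 70}


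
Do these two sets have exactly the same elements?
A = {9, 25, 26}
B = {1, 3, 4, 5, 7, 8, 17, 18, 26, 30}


Two sets are equal iff they have exactly the same elements.
A = {9, 25, 26}
B = {1, 3, 4, 5, 7, 8, 17, 18, 26, 30}
Differences: {1, 3, 4, 5, 7, 8, 9, 17, 18, 25, 30}
A ≠ B

No, A ≠ B


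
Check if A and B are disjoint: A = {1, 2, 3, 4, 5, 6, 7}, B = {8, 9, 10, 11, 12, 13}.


Disjoint means A ∩ B = ∅.
A ∩ B = ∅
A ∩ B = ∅, so A and B are disjoint.

Yes, A and B are disjoint


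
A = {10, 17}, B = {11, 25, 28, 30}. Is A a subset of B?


A ⊆ B means every element of A is in B.
Elements in A not in B: {10, 17}
So A ⊄ B.

No, A ⊄ B


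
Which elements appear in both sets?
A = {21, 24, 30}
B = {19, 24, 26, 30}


A ∩ B = elements in both A and B
A = {21, 24, 30}
B = {19, 24, 26, 30}
A ∩ B = {24, 30}

A ∩ B = {24, 30}


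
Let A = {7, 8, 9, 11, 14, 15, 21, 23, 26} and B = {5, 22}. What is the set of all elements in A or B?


A ∪ B = all elements in A or B (or both)
A = {7, 8, 9, 11, 14, 15, 21, 23, 26}
B = {5, 22}
A ∪ B = {5, 7, 8, 9, 11, 14, 15, 21, 22, 23, 26}

A ∪ B = {5, 7, 8, 9, 11, 14, 15, 21, 22, 23, 26}


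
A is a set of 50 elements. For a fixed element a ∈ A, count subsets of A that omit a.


Subsets of A avoiding a are subsets of A \ {a}, which has 49 elements.
Count = 2^(n-1) = 2^49
= 562949953421312

Number of subsets avoiding a = 562949953421312


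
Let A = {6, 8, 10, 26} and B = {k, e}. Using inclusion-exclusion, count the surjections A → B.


n = |A| = 4, k = |B| = 2. Surjections via inclusion-exclusion:
S(n,k) = Σ(-1)^i × C(k,i) × (k-i)^n, i=0 to k
i=0: (-1)^0×C(2,0)×2^4 = 16
i=1: (-1)^1×C(2,1)×1^4 = -2
i=2: (-1)^2×C(2,2)×0^4 = 0
Total = 14

Number of surjections = 14


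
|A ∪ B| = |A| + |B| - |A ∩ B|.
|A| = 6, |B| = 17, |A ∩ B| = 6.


|A ∪ B| = |A| + |B| - |A ∩ B|
= 6 + 17 - 6
= 17

|A ∪ B| = 17


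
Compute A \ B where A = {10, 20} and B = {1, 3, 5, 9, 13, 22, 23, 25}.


A \ B = elements in A but not in B
A = {10, 20}
B = {1, 3, 5, 9, 13, 22, 23, 25}
Remove from A any elements in B
A \ B = {10, 20}

A \ B = {10, 20}


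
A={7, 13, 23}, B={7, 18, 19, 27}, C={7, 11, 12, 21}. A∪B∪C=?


A ∪ B = {7, 13, 18, 19, 23, 27}
(A ∪ B) ∪ C = {7, 11, 12, 13, 18, 19, 21, 23, 27}

A ∪ B ∪ C = {7, 11, 12, 13, 18, 19, 21, 23, 27}


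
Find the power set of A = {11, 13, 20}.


|A| = 3, so |P(A)| = 2^3 = 8
Enumerate subsets by cardinality (0 to 3):
∅, {11}, {13}, {20}, {11, 13}, {11, 20}, {13, 20}, {11, 13, 20}

P(A) has 8 subsets: ∅, {11}, {13}, {20}, {11, 13}, {11, 20}, {13, 20}, {11, 13, 20}


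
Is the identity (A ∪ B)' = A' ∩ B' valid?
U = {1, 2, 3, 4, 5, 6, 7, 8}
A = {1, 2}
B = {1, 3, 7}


LHS: A ∪ B = {1, 2, 3, 7}
(A ∪ B)' = U \ (A ∪ B) = {4, 5, 6, 8}
A' = {3, 4, 5, 6, 7, 8}, B' = {2, 4, 5, 6, 8}
Claimed RHS: A' ∩ B' = {4, 5, 6, 8}
Identity is VALID: LHS = RHS = {4, 5, 6, 8} ✓

Identity is valid. (A ∪ B)' = A' ∩ B' = {4, 5, 6, 8}


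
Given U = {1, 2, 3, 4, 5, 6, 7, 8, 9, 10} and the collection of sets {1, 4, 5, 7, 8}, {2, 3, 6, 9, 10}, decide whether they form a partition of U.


A partition requires: (1) non-empty parts, (2) pairwise disjoint, (3) union = U
Parts: {1, 4, 5, 7, 8}, {2, 3, 6, 9, 10}
Union of parts: {1, 2, 3, 4, 5, 6, 7, 8, 9, 10}
U = {1, 2, 3, 4, 5, 6, 7, 8, 9, 10}
All non-empty? True
Pairwise disjoint? True
Covers U? True

Yes, valid partition


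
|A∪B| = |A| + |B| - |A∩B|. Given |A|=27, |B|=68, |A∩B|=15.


|A ∪ B| = |A| + |B| - |A ∩ B|
= 27 + 68 - 15
= 80

|A ∪ B| = 80


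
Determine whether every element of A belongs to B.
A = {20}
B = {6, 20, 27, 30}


A ⊆ B means every element of A is in B.
All elements of A are in B.
So A ⊆ B.

Yes, A ⊆ B


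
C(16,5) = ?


C(n,k) = n! / (k!(n-k)!)
C(16,5) = 16! / (5!11!)
= 4368

C(16,5) = 4368


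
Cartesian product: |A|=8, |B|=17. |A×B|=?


|A × B| = |A| × |B|
= 8 × 17
= 136

|A × B| = 136


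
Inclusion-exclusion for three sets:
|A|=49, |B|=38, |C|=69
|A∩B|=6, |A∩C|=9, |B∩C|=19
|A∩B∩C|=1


|A∪B∪C| = |A|+|B|+|C| - |A∩B|-|A∩C|-|B∩C| + |A∩B∩C|
= 49+38+69 - 6-9-19 + 1
= 156 - 34 + 1
= 123

|A ∪ B ∪ C| = 123


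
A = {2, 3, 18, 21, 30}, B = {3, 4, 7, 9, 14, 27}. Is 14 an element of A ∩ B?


A = {2, 3, 18, 21, 30}, B = {3, 4, 7, 9, 14, 27}
A ∩ B = elements in both A and B
A ∩ B = {3}
Checking if 14 ∈ A ∩ B
14 is not in A ∩ B → False

14 ∉ A ∩ B


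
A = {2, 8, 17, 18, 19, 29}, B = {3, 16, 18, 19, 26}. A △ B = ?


A △ B = (A \ B) ∪ (B \ A) = elements in exactly one of A or B
A \ B = {2, 8, 17, 29}
B \ A = {3, 16, 26}
A △ B = {2, 3, 8, 16, 17, 26, 29}

A △ B = {2, 3, 8, 16, 17, 26, 29}


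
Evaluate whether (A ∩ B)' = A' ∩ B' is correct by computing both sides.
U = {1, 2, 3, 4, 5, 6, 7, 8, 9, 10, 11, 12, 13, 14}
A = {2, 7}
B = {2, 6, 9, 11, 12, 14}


LHS: A ∩ B = {2}
(A ∩ B)' = U \ (A ∩ B) = {1, 3, 4, 5, 6, 7, 8, 9, 10, 11, 12, 13, 14}
A' = {1, 3, 4, 5, 6, 8, 9, 10, 11, 12, 13, 14}, B' = {1, 3, 4, 5, 7, 8, 10, 13}
Claimed RHS: A' ∩ B' = {1, 3, 4, 5, 8, 10, 13}
Identity is INVALID: LHS = {1, 3, 4, 5, 6, 7, 8, 9, 10, 11, 12, 13, 14} but the RHS claimed here equals {1, 3, 4, 5, 8, 10, 13}. The correct form is (A ∩ B)' = A' ∪ B'.

Identity is invalid: (A ∩ B)' = {1, 3, 4, 5, 6, 7, 8, 9, 10, 11, 12, 13, 14} but A' ∩ B' = {1, 3, 4, 5, 8, 10, 13}. The correct De Morgan law is (A ∩ B)' = A' ∪ B'.


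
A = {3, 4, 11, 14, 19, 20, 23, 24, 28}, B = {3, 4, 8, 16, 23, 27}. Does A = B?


Two sets are equal iff they have exactly the same elements.
A = {3, 4, 11, 14, 19, 20, 23, 24, 28}
B = {3, 4, 8, 16, 23, 27}
Differences: {8, 11, 14, 16, 19, 20, 24, 27, 28}
A ≠ B

No, A ≠ B


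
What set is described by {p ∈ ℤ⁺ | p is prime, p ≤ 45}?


Checking each candidate:
Condition: primes ≤ 45
Result = {2, 3, 5, 7, 11, 13, 17, 19, 23, 29, 31, 37, 41, 43}

{2, 3, 5, 7, 11, 13, 17, 19, 23, 29, 31, 37, 41, 43}


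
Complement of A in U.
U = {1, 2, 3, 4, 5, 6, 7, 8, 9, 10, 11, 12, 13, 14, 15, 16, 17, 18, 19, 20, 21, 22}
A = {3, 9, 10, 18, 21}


Aᶜ = U \ A = elements in U but not in A
U = {1, 2, 3, 4, 5, 6, 7, 8, 9, 10, 11, 12, 13, 14, 15, 16, 17, 18, 19, 20, 21, 22}
A = {3, 9, 10, 18, 21}
Aᶜ = {1, 2, 4, 5, 6, 7, 8, 11, 12, 13, 14, 15, 16, 17, 19, 20, 22}

Aᶜ = {1, 2, 4, 5, 6, 7, 8, 11, 12, 13, 14, 15, 16, 17, 19, 20, 22}


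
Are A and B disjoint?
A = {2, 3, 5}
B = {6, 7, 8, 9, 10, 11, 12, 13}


Disjoint means A ∩ B = ∅.
A ∩ B = ∅
A ∩ B = ∅, so A and B are disjoint.

Yes, A and B are disjoint


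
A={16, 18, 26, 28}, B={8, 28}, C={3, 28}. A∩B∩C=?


A ∩ B = {28}
(A ∩ B) ∩ C = {28}

A ∩ B ∩ C = {28}


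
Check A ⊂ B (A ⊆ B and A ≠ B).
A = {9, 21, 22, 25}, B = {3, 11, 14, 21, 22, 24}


A ⊂ B requires: A ⊆ B AND A ≠ B.
A ⊆ B? No
A ⊄ B, so A is not a proper subset.

No, A is not a proper subset of B


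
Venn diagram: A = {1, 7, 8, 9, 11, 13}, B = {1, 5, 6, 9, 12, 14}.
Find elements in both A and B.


A = {1, 7, 8, 9, 11, 13}
B = {1, 5, 6, 9, 12, 14}
Region: in both A and B
Elements: {1, 9}

Elements in both A and B: {1, 9}


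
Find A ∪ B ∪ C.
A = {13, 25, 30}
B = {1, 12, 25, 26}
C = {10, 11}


A ∪ B = {1, 12, 13, 25, 26, 30}
(A ∪ B) ∪ C = {1, 10, 11, 12, 13, 25, 26, 30}

A ∪ B ∪ C = {1, 10, 11, 12, 13, 25, 26, 30}


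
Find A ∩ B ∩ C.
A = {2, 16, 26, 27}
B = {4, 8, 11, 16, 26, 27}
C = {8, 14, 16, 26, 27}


A ∩ B = {16, 26, 27}
(A ∩ B) ∩ C = {16, 26, 27}

A ∩ B ∩ C = {16, 26, 27}


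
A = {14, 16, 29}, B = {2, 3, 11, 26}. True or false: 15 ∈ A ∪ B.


A = {14, 16, 29}, B = {2, 3, 11, 26}
A ∪ B = all elements in A or B
A ∪ B = {2, 3, 11, 14, 16, 26, 29}
Checking if 15 ∈ A ∪ B
15 is not in A ∪ B → False

15 ∉ A ∪ B


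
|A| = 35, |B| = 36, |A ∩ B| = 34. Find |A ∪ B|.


|A ∪ B| = |A| + |B| - |A ∩ B|
= 35 + 36 - 34
= 37

|A ∪ B| = 37


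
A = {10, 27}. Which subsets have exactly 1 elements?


|A| = 2, so A has C(2,1) = 2 subsets of size 1.
Enumerate by choosing 1 elements from A at a time:
{10}, {27}

1-element subsets (2 total): {10}, {27}


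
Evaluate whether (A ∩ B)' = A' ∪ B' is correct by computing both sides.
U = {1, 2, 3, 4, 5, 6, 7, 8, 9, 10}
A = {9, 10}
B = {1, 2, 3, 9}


LHS: A ∩ B = {9}
(A ∩ B)' = U \ (A ∩ B) = {1, 2, 3, 4, 5, 6, 7, 8, 10}
A' = {1, 2, 3, 4, 5, 6, 7, 8}, B' = {4, 5, 6, 7, 8, 10}
Claimed RHS: A' ∪ B' = {1, 2, 3, 4, 5, 6, 7, 8, 10}
Identity is VALID: LHS = RHS = {1, 2, 3, 4, 5, 6, 7, 8, 10} ✓

Identity is valid. (A ∩ B)' = A' ∪ B' = {1, 2, 3, 4, 5, 6, 7, 8, 10}


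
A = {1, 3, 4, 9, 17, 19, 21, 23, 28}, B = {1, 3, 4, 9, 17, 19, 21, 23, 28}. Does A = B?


Two sets are equal iff they have exactly the same elements.
A = {1, 3, 4, 9, 17, 19, 21, 23, 28}
B = {1, 3, 4, 9, 17, 19, 21, 23, 28}
Same elements → A = B

Yes, A = B


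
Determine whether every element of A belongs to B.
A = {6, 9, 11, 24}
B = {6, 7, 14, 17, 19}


A ⊆ B means every element of A is in B.
Elements in A not in B: {9, 11, 24}
So A ⊄ B.

No, A ⊄ B


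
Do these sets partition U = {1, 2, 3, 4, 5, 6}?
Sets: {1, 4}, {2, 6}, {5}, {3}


A partition requires: (1) non-empty parts, (2) pairwise disjoint, (3) union = U
Parts: {1, 4}, {2, 6}, {5}, {3}
Union of parts: {1, 2, 3, 4, 5, 6}
U = {1, 2, 3, 4, 5, 6}
All non-empty? True
Pairwise disjoint? True
Covers U? True

Yes, valid partition


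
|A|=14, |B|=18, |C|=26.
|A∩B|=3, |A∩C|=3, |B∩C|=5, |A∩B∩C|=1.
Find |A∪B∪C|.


|A∪B∪C| = |A|+|B|+|C| - |A∩B|-|A∩C|-|B∩C| + |A∩B∩C|
= 14+18+26 - 3-3-5 + 1
= 58 - 11 + 1
= 48

|A ∪ B ∪ C| = 48


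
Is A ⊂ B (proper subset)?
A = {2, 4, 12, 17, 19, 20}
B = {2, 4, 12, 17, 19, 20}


A ⊂ B requires: A ⊆ B AND A ≠ B.
A ⊆ B? Yes
A = B? Yes
A = B, so A is not a PROPER subset.

No, A is not a proper subset of B


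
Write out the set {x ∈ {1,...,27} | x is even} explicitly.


Checking each candidate:
Condition: even numbers in {1,...,27}
Result = {2, 4, 6, 8, 10, 12, 14, 16, 18, 20, 22, 24, 26}

{2, 4, 6, 8, 10, 12, 14, 16, 18, 20, 22, 24, 26}


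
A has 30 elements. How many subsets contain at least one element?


Total subsets = 2^n = 2^30 = 1073741824
Non-empty subsets exclude the empty set: 2^n - 1
= 1073741824 - 1
= 1073741823

Number of non-empty subsets = 1073741823


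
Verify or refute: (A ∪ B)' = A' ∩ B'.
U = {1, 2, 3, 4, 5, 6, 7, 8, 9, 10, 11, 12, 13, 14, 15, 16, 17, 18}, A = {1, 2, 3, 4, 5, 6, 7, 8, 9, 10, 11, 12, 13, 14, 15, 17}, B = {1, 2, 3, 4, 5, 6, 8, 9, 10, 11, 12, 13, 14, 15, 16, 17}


LHS: A ∪ B = {1, 2, 3, 4, 5, 6, 7, 8, 9, 10, 11, 12, 13, 14, 15, 16, 17}
(A ∪ B)' = U \ (A ∪ B) = {18}
A' = {16, 18}, B' = {7, 18}
Claimed RHS: A' ∩ B' = {18}
Identity is VALID: LHS = RHS = {18} ✓

Identity is valid. (A ∪ B)' = A' ∩ B' = {18}


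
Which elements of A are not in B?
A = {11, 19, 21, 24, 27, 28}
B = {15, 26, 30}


A \ B = elements in A but not in B
A = {11, 19, 21, 24, 27, 28}
B = {15, 26, 30}
Remove from A any elements in B
A \ B = {11, 19, 21, 24, 27, 28}

A \ B = {11, 19, 21, 24, 27, 28}


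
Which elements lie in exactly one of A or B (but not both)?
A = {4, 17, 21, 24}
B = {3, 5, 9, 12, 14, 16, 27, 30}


A △ B = (A \ B) ∪ (B \ A) = elements in exactly one of A or B
A \ B = {4, 17, 21, 24}
B \ A = {3, 5, 9, 12, 14, 16, 27, 30}
A △ B = {3, 4, 5, 9, 12, 14, 16, 17, 21, 24, 27, 30}

A △ B = {3, 4, 5, 9, 12, 14, 16, 17, 21, 24, 27, 30}


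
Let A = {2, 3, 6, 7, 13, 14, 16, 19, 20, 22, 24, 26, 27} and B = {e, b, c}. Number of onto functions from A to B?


n = |A| = 13, k = |B| = 3. Surjections via inclusion-exclusion:
S(n,k) = Σ(-1)^i × C(k,i) × (k-i)^n, i=0 to k
i=0: (-1)^0×C(3,0)×3^13 = 1594323
i=1: (-1)^1×C(3,1)×2^13 = -24576
i=2: (-1)^2×C(3,2)×1^13 = 3
i=3: (-1)^3×C(3,3)×0^13 = 0
Total = 1569750

Number of surjections = 1569750


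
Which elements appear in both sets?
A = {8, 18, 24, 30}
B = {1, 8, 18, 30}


A ∩ B = elements in both A and B
A = {8, 18, 24, 30}
B = {1, 8, 18, 30}
A ∩ B = {8, 18, 30}

A ∩ B = {8, 18, 30}


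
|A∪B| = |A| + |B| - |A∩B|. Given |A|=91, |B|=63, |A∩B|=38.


|A ∪ B| = |A| + |B| - |A ∩ B|
= 91 + 63 - 38
= 116

|A ∪ B| = 116


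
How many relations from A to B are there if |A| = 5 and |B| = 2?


A relation from A to B is any subset of A × B.
|A × B| = 5 × 2 = 10
# relations = 2^|A × B| = 2^10 = 1024

Number of relations = 1024


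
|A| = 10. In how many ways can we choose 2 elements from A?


C(n,k) = n! / (k!(n-k)!)
C(10,2) = 10! / (2!8!)
= 45

C(10,2) = 45


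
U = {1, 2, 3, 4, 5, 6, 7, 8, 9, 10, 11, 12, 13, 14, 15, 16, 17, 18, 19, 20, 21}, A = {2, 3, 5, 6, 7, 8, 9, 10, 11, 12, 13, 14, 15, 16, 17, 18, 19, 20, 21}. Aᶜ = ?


Aᶜ = U \ A = elements in U but not in A
U = {1, 2, 3, 4, 5, 6, 7, 8, 9, 10, 11, 12, 13, 14, 15, 16, 17, 18, 19, 20, 21}
A = {2, 3, 5, 6, 7, 8, 9, 10, 11, 12, 13, 14, 15, 16, 17, 18, 19, 20, 21}
Aᶜ = {1, 4}

Aᶜ = {1, 4}


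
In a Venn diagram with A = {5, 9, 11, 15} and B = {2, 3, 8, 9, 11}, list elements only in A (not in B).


A = {5, 9, 11, 15}
B = {2, 3, 8, 9, 11}
Region: only in A (not in B)
Elements: {5, 15}

Elements only in A (not in B): {5, 15}


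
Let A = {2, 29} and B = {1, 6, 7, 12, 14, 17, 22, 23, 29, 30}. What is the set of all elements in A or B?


A ∪ B = all elements in A or B (or both)
A = {2, 29}
B = {1, 6, 7, 12, 14, 17, 22, 23, 29, 30}
A ∪ B = {1, 2, 6, 7, 12, 14, 17, 22, 23, 29, 30}

A ∪ B = {1, 2, 6, 7, 12, 14, 17, 22, 23, 29, 30}


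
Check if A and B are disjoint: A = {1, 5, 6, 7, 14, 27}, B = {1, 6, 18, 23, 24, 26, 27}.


Disjoint means A ∩ B = ∅.
A ∩ B = {1, 6, 27}
A ∩ B ≠ ∅, so A and B are NOT disjoint.

No, A and B are not disjoint (A ∩ B = {1, 6, 27})


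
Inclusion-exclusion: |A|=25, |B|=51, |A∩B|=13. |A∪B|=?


|A ∪ B| = |A| + |B| - |A ∩ B|
= 25 + 51 - 13
= 63

|A ∪ B| = 63


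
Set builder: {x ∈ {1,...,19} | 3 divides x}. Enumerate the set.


Checking each candidate:
Condition: multiples of 3 in {1,...,19}
Result = {3, 6, 9, 12, 15, 18}

{3, 6, 9, 12, 15, 18}


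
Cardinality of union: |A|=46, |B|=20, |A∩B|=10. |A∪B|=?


|A ∪ B| = |A| + |B| - |A ∩ B|
= 46 + 20 - 10
= 56

|A ∪ B| = 56


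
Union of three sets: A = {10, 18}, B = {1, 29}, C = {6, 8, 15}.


A ∪ B = {1, 10, 18, 29}
(A ∪ B) ∪ C = {1, 6, 8, 10, 15, 18, 29}

A ∪ B ∪ C = {1, 6, 8, 10, 15, 18, 29}


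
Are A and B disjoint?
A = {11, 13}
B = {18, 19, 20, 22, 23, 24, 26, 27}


Disjoint means A ∩ B = ∅.
A ∩ B = ∅
A ∩ B = ∅, so A and B are disjoint.

Yes, A and B are disjoint


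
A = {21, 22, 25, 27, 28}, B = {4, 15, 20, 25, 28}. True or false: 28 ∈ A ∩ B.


A = {21, 22, 25, 27, 28}, B = {4, 15, 20, 25, 28}
A ∩ B = elements in both A and B
A ∩ B = {25, 28}
Checking if 28 ∈ A ∩ B
28 is in A ∩ B → True

28 ∈ A ∩ B


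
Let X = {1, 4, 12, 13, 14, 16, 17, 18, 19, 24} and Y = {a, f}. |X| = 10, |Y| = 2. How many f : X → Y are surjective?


n = |X| = 10, k = |Y| = 2. Surjections via inclusion-exclusion:
S(n,k) = Σ(-1)^i × C(k,i) × (k-i)^n, i=0 to k
i=0: (-1)^0×C(2,0)×2^10 = 1024
i=1: (-1)^1×C(2,1)×1^10 = -2
i=2: (-1)^2×C(2,2)×0^10 = 0
Total = 1022

Number of surjections = 1022


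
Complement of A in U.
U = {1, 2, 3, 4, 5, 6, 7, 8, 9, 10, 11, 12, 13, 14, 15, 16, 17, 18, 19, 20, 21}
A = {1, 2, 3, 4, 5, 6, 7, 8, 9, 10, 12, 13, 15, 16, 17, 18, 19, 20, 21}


Aᶜ = U \ A = elements in U but not in A
U = {1, 2, 3, 4, 5, 6, 7, 8, 9, 10, 11, 12, 13, 14, 15, 16, 17, 18, 19, 20, 21}
A = {1, 2, 3, 4, 5, 6, 7, 8, 9, 10, 12, 13, 15, 16, 17, 18, 19, 20, 21}
Aᶜ = {11, 14}

Aᶜ = {11, 14}


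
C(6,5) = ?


C(n,k) = n! / (k!(n-k)!)
C(6,5) = 6! / (5!1!)
= 6

C(6,5) = 6


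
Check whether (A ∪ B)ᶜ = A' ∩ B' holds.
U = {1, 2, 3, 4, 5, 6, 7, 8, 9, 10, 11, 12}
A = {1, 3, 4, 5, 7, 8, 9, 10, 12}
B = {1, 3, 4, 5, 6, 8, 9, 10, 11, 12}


LHS: A ∪ B = {1, 3, 4, 5, 6, 7, 8, 9, 10, 11, 12}
(A ∪ B)' = U \ (A ∪ B) = {2}
A' = {2, 6, 11}, B' = {2, 7}
Claimed RHS: A' ∩ B' = {2}
Identity is VALID: LHS = RHS = {2} ✓

Identity is valid. (A ∪ B)' = A' ∩ B' = {2}


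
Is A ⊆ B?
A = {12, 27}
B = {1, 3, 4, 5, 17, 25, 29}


A ⊆ B means every element of A is in B.
Elements in A not in B: {12, 27}
So A ⊄ B.

No, A ⊄ B


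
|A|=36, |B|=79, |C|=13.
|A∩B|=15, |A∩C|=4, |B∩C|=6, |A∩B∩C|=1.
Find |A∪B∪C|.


|A∪B∪C| = |A|+|B|+|C| - |A∩B|-|A∩C|-|B∩C| + |A∩B∩C|
= 36+79+13 - 15-4-6 + 1
= 128 - 25 + 1
= 104

|A ∪ B ∪ C| = 104


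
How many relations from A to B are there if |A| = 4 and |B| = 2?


A relation from A to B is any subset of A × B.
|A × B| = 4 × 2 = 8
# relations = 2^|A × B| = 2^8 = 256

Number of relations = 256


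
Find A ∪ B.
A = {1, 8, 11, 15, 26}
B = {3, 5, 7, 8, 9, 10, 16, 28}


A ∪ B = all elements in A or B (or both)
A = {1, 8, 11, 15, 26}
B = {3, 5, 7, 8, 9, 10, 16, 28}
A ∪ B = {1, 3, 5, 7, 8, 9, 10, 11, 15, 16, 26, 28}

A ∪ B = {1, 3, 5, 7, 8, 9, 10, 11, 15, 16, 26, 28}


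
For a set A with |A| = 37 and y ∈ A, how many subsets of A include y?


Subsets of A containing y correspond to subsets of A \ {y}, which has 36 elements.
Count = 2^(n-1) = 2^36
= 68719476736

Number of subsets containing y = 68719476736


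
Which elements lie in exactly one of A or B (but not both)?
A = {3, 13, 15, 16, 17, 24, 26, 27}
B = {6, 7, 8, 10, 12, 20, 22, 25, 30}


A △ B = (A \ B) ∪ (B \ A) = elements in exactly one of A or B
A \ B = {3, 13, 15, 16, 17, 24, 26, 27}
B \ A = {6, 7, 8, 10, 12, 20, 22, 25, 30}
A △ B = {3, 6, 7, 8, 10, 12, 13, 15, 16, 17, 20, 22, 24, 25, 26, 27, 30}

A △ B = {3, 6, 7, 8, 10, 12, 13, 15, 16, 17, 20, 22, 24, 25, 26, 27, 30}


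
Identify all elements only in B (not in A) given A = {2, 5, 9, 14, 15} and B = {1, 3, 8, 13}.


A = {2, 5, 9, 14, 15}
B = {1, 3, 8, 13}
Region: only in B (not in A)
Elements: {1, 3, 8, 13}

Elements only in B (not in A): {1, 3, 8, 13}


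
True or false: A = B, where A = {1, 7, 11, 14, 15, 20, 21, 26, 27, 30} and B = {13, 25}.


Two sets are equal iff they have exactly the same elements.
A = {1, 7, 11, 14, 15, 20, 21, 26, 27, 30}
B = {13, 25}
Differences: {1, 7, 11, 13, 14, 15, 20, 21, 25, 26, 27, 30}
A ≠ B

No, A ≠ B


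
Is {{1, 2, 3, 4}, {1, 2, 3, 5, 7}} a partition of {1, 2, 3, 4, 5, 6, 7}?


A partition requires: (1) non-empty parts, (2) pairwise disjoint, (3) union = U
Parts: {1, 2, 3, 4}, {1, 2, 3, 5, 7}
Union of parts: {1, 2, 3, 4, 5, 7}
U = {1, 2, 3, 4, 5, 6, 7}
All non-empty? True
Pairwise disjoint? False
Covers U? False

No, not a valid partition


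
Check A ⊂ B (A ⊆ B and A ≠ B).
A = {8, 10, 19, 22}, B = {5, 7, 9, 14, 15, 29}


A ⊂ B requires: A ⊆ B AND A ≠ B.
A ⊆ B? No
A ⊄ B, so A is not a proper subset.

No, A is not a proper subset of B


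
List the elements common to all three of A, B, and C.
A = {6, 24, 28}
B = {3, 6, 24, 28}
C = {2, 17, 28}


A ∩ B = {6, 24, 28}
(A ∩ B) ∩ C = {28}

A ∩ B ∩ C = {28}


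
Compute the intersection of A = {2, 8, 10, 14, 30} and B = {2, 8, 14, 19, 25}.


A ∩ B = elements in both A and B
A = {2, 8, 10, 14, 30}
B = {2, 8, 14, 19, 25}
A ∩ B = {2, 8, 14}

A ∩ B = {2, 8, 14}


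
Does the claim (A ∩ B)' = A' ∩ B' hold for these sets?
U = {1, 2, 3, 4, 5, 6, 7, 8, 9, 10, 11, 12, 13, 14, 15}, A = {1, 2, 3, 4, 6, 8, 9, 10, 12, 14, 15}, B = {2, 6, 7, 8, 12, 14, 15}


LHS: A ∩ B = {2, 6, 8, 12, 14, 15}
(A ∩ B)' = U \ (A ∩ B) = {1, 3, 4, 5, 7, 9, 10, 11, 13}
A' = {5, 7, 11, 13}, B' = {1, 3, 4, 5, 9, 10, 11, 13}
Claimed RHS: A' ∩ B' = {5, 11, 13}
Identity is INVALID: LHS = {1, 3, 4, 5, 7, 9, 10, 11, 13} but the RHS claimed here equals {5, 11, 13}. The correct form is (A ∩ B)' = A' ∪ B'.

Identity is invalid: (A ∩ B)' = {1, 3, 4, 5, 7, 9, 10, 11, 13} but A' ∩ B' = {5, 11, 13}. The correct De Morgan law is (A ∩ B)' = A' ∪ B'.


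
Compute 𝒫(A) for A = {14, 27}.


|A| = 2, so |P(A)| = 2^2 = 4
Enumerate subsets by cardinality (0 to 2):
∅, {14}, {27}, {14, 27}

P(A) has 4 subsets: ∅, {14}, {27}, {14, 27}


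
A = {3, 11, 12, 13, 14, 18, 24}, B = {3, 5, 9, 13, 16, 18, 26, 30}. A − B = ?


A \ B = elements in A but not in B
A = {3, 11, 12, 13, 14, 18, 24}
B = {3, 5, 9, 13, 16, 18, 26, 30}
Remove from A any elements in B
A \ B = {11, 12, 14, 24}

A \ B = {11, 12, 14, 24}


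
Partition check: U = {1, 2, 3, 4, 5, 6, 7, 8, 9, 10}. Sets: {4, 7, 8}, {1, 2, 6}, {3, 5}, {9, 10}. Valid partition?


A partition requires: (1) non-empty parts, (2) pairwise disjoint, (3) union = U
Parts: {4, 7, 8}, {1, 2, 6}, {3, 5}, {9, 10}
Union of parts: {1, 2, 3, 4, 5, 6, 7, 8, 9, 10}
U = {1, 2, 3, 4, 5, 6, 7, 8, 9, 10}
All non-empty? True
Pairwise disjoint? True
Covers U? True

Yes, valid partition


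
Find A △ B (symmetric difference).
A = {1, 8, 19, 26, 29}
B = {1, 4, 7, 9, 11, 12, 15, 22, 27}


A △ B = (A \ B) ∪ (B \ A) = elements in exactly one of A or B
A \ B = {8, 19, 26, 29}
B \ A = {4, 7, 9, 11, 12, 15, 22, 27}
A △ B = {4, 7, 8, 9, 11, 12, 15, 19, 22, 26, 27, 29}

A △ B = {4, 7, 8, 9, 11, 12, 15, 19, 22, 26, 27, 29}


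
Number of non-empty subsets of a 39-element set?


Total subsets = 2^n = 2^39 = 549755813888
Non-empty subsets exclude the empty set: 2^n - 1
= 549755813888 - 1
= 549755813887

Number of non-empty subsets = 549755813887


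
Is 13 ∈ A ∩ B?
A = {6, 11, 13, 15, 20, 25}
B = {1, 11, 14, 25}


A = {6, 11, 13, 15, 20, 25}, B = {1, 11, 14, 25}
A ∩ B = elements in both A and B
A ∩ B = {11, 25}
Checking if 13 ∈ A ∩ B
13 is not in A ∩ B → False

13 ∉ A ∩ B


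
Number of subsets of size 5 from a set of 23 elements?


C(n,k) = n! / (k!(n-k)!)
C(23,5) = 23! / (5!18!)
= 33649

C(23,5) = 33649


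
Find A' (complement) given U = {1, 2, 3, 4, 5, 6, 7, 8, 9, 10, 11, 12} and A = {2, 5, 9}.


Aᶜ = U \ A = elements in U but not in A
U = {1, 2, 3, 4, 5, 6, 7, 8, 9, 10, 11, 12}
A = {2, 5, 9}
Aᶜ = {1, 3, 4, 6, 7, 8, 10, 11, 12}

Aᶜ = {1, 3, 4, 6, 7, 8, 10, 11, 12}


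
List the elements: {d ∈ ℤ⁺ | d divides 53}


Checking each candidate:
Condition: positive divisors of 53
Result = {1, 53}

{1, 53}


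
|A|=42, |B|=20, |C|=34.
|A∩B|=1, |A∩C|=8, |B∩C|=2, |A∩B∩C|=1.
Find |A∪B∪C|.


|A∪B∪C| = |A|+|B|+|C| - |A∩B|-|A∩C|-|B∩C| + |A∩B∩C|
= 42+20+34 - 1-8-2 + 1
= 96 - 11 + 1
= 86

|A ∪ B ∪ C| = 86


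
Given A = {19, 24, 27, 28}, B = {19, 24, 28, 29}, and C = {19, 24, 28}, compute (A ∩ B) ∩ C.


A ∩ B = {19, 24, 28}
(A ∩ B) ∩ C = {19, 24, 28}

A ∩ B ∩ C = {19, 24, 28}


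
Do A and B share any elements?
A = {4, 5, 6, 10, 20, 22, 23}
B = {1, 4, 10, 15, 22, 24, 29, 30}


Disjoint means A ∩ B = ∅.
A ∩ B = {4, 10, 22}
A ∩ B ≠ ∅, so A and B are NOT disjoint.

Yes — A and B share the element(s) of A ∩ B = {4, 10, 22}, so they are not disjoint


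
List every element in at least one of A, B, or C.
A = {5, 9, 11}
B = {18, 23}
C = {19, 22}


A ∪ B = {5, 9, 11, 18, 23}
(A ∪ B) ∪ C = {5, 9, 11, 18, 19, 22, 23}

A ∪ B ∪ C = {5, 9, 11, 18, 19, 22, 23}


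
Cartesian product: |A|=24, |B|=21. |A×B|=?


|A × B| = |A| × |B|
= 24 × 21
= 504

|A × B| = 504


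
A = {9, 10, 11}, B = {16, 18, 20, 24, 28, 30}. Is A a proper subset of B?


A ⊂ B requires: A ⊆ B AND A ≠ B.
A ⊆ B? No
A ⊄ B, so A is not a proper subset.

No, A is not a proper subset of B


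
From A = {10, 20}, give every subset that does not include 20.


A subset of A that omits 20 is a subset of A \ {20}, so there are 2^(n-1) = 2^1 = 2 of them.
Subsets excluding 20: ∅, {10}

Subsets excluding 20 (2 total): ∅, {10}


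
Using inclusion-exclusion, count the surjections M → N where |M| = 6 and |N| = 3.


n = |M| = 6, k = |N| = 3. Surjections via inclusion-exclusion:
S(n,k) = Σ(-1)^i × C(k,i) × (k-i)^n, i=0 to k
i=0: (-1)^0×C(3,0)×3^6 = 729
i=1: (-1)^1×C(3,1)×2^6 = -192
i=2: (-1)^2×C(3,2)×1^6 = 3
i=3: (-1)^3×C(3,3)×0^6 = 0
Total = 540

Number of surjections = 540


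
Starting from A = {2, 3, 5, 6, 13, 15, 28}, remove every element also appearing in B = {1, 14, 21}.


A \ B = elements in A but not in B
A = {2, 3, 5, 6, 13, 15, 28}
B = {1, 14, 21}
Remove from A any elements in B
A \ B = {2, 3, 5, 6, 13, 15, 28}

A \ B = {2, 3, 5, 6, 13, 15, 28}


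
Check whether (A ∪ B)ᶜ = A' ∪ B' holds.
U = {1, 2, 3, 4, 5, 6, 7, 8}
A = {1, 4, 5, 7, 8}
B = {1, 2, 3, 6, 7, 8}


LHS: A ∪ B = {1, 2, 3, 4, 5, 6, 7, 8}
(A ∪ B)' = U \ (A ∪ B) = ∅
A' = {2, 3, 6}, B' = {4, 5}
Claimed RHS: A' ∪ B' = {2, 3, 4, 5, 6}
Identity is INVALID: LHS = ∅ but the RHS claimed here equals {2, 3, 4, 5, 6}. The correct form is (A ∪ B)' = A' ∩ B'.

Identity is invalid: (A ∪ B)' = ∅ but A' ∪ B' = {2, 3, 4, 5, 6}. The correct De Morgan law is (A ∪ B)' = A' ∩ B'.


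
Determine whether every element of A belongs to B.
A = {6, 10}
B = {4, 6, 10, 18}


A ⊆ B means every element of A is in B.
All elements of A are in B.
So A ⊆ B.

Yes, A ⊆ B


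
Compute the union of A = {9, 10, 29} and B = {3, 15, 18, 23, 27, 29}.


A ∪ B = all elements in A or B (or both)
A = {9, 10, 29}
B = {3, 15, 18, 23, 27, 29}
A ∪ B = {3, 9, 10, 15, 18, 23, 27, 29}

A ∪ B = {3, 9, 10, 15, 18, 23, 27, 29}


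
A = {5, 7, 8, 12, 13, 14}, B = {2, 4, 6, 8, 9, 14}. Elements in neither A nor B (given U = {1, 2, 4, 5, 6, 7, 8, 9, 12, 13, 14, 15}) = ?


A = {5, 7, 8, 12, 13, 14}
B = {2, 4, 6, 8, 9, 14}
Region: in neither A nor B (given U = {1, 2, 4, 5, 6, 7, 8, 9, 12, 13, 14, 15})
Elements: {1, 15}

Elements in neither A nor B (given U = {1, 2, 4, 5, 6, 7, 8, 9, 12, 13, 14, 15}): {1, 15}


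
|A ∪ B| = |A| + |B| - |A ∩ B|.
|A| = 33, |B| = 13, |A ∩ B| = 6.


|A ∪ B| = |A| + |B| - |A ∩ B|
= 33 + 13 - 6
= 40

|A ∪ B| = 40


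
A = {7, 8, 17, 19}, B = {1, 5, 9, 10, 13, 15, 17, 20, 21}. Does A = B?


Two sets are equal iff they have exactly the same elements.
A = {7, 8, 17, 19}
B = {1, 5, 9, 10, 13, 15, 17, 20, 21}
Differences: {1, 5, 7, 8, 9, 10, 13, 15, 19, 20, 21}
A ≠ B

No, A ≠ B


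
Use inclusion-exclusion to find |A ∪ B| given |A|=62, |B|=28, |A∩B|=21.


|A ∪ B| = |A| + |B| - |A ∩ B|
= 62 + 28 - 21
= 69

|A ∪ B| = 69


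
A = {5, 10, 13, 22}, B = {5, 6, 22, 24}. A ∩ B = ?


A ∩ B = elements in both A and B
A = {5, 10, 13, 22}
B = {5, 6, 22, 24}
A ∩ B = {5, 22}

A ∩ B = {5, 22}


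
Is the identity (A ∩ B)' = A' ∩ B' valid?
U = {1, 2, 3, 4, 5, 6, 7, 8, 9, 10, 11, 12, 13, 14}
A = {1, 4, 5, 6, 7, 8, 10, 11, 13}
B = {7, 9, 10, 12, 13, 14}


LHS: A ∩ B = {7, 10, 13}
(A ∩ B)' = U \ (A ∩ B) = {1, 2, 3, 4, 5, 6, 8, 9, 11, 12, 14}
A' = {2, 3, 9, 12, 14}, B' = {1, 2, 3, 4, 5, 6, 8, 11}
Claimed RHS: A' ∩ B' = {2, 3}
Identity is INVALID: LHS = {1, 2, 3, 4, 5, 6, 8, 9, 11, 12, 14} but the RHS claimed here equals {2, 3}. The correct form is (A ∩ B)' = A' ∪ B'.

Identity is invalid: (A ∩ B)' = {1, 2, 3, 4, 5, 6, 8, 9, 11, 12, 14} but A' ∩ B' = {2, 3}. The correct De Morgan law is (A ∩ B)' = A' ∪ B'.


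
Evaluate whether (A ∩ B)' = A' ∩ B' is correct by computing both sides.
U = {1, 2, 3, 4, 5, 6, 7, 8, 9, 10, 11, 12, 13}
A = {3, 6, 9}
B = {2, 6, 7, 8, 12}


LHS: A ∩ B = {6}
(A ∩ B)' = U \ (A ∩ B) = {1, 2, 3, 4, 5, 7, 8, 9, 10, 11, 12, 13}
A' = {1, 2, 4, 5, 7, 8, 10, 11, 12, 13}, B' = {1, 3, 4, 5, 9, 10, 11, 13}
Claimed RHS: A' ∩ B' = {1, 4, 5, 10, 11, 13}
Identity is INVALID: LHS = {1, 2, 3, 4, 5, 7, 8, 9, 10, 11, 12, 13} but the RHS claimed here equals {1, 4, 5, 10, 11, 13}. The correct form is (A ∩ B)' = A' ∪ B'.

Identity is invalid: (A ∩ B)' = {1, 2, 3, 4, 5, 7, 8, 9, 10, 11, 12, 13} but A' ∩ B' = {1, 4, 5, 10, 11, 13}. The correct De Morgan law is (A ∩ B)' = A' ∪ B'.


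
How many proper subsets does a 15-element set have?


Total subsets = 2^n = 2^15 = 32768
Proper subsets exclude the set itself: 2^n - 1
= 32768 - 1
= 32767

Number of proper subsets = 32767


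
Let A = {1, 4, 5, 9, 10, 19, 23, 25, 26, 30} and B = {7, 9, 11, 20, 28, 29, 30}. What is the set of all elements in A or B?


A ∪ B = all elements in A or B (or both)
A = {1, 4, 5, 9, 10, 19, 23, 25, 26, 30}
B = {7, 9, 11, 20, 28, 29, 30}
A ∪ B = {1, 4, 5, 7, 9, 10, 11, 19, 20, 23, 25, 26, 28, 29, 30}

A ∪ B = {1, 4, 5, 7, 9, 10, 11, 19, 20, 23, 25, 26, 28, 29, 30}


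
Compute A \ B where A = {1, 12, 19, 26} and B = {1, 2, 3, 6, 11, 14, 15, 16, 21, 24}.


A \ B = elements in A but not in B
A = {1, 12, 19, 26}
B = {1, 2, 3, 6, 11, 14, 15, 16, 21, 24}
Remove from A any elements in B
A \ B = {12, 19, 26}

A \ B = {12, 19, 26}


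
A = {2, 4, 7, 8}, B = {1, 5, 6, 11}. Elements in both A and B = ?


A = {2, 4, 7, 8}
B = {1, 5, 6, 11}
Region: in both A and B
Elements: ∅

Elements in both A and B: ∅


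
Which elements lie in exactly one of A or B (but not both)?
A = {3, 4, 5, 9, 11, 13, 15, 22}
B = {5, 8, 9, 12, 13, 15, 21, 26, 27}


A △ B = (A \ B) ∪ (B \ A) = elements in exactly one of A or B
A \ B = {3, 4, 11, 22}
B \ A = {8, 12, 21, 26, 27}
A △ B = {3, 4, 8, 11, 12, 21, 22, 26, 27}

A △ B = {3, 4, 8, 11, 12, 21, 22, 26, 27}


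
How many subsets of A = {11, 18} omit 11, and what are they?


A subset of A that omits 11 is a subset of A \ {11}, so there are 2^(n-1) = 2^1 = 2 of them.
Subsets excluding 11: ∅, {18}

Subsets excluding 11 (2 total): ∅, {18}


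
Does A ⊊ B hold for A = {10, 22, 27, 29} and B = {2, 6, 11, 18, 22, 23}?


A ⊂ B requires: A ⊆ B AND A ≠ B.
A ⊆ B? No
A ⊄ B, so A is not a proper subset.

No, A is not a proper subset of B


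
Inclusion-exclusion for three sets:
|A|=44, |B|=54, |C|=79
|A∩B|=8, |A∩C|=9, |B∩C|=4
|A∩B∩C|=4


|A∪B∪C| = |A|+|B|+|C| - |A∩B|-|A∩C|-|B∩C| + |A∩B∩C|
= 44+54+79 - 8-9-4 + 4
= 177 - 21 + 4
= 160

|A ∪ B ∪ C| = 160


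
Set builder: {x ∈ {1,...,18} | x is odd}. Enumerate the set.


Checking each candidate:
Condition: odd numbers in {1,...,18}
Result = {1, 3, 5, 7, 9, 11, 13, 15, 17}

{1, 3, 5, 7, 9, 11, 13, 15, 17}


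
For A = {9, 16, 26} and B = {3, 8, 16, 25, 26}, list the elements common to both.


A ∩ B = elements in both A and B
A = {9, 16, 26}
B = {3, 8, 16, 25, 26}
A ∩ B = {16, 26}

A ∩ B = {16, 26}


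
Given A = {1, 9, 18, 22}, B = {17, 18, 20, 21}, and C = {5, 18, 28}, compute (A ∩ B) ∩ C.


A ∩ B = {18}
(A ∩ B) ∩ C = {18}

A ∩ B ∩ C = {18}


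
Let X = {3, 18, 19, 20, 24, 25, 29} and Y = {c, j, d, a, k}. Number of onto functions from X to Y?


n = |X| = 7, k = |Y| = 5. Surjections via inclusion-exclusion:
S(n,k) = Σ(-1)^i × C(k,i) × (k-i)^n, i=0 to k
i=0: (-1)^0×C(5,0)×5^7 = 78125
i=1: (-1)^1×C(5,1)×4^7 = -81920
i=2: (-1)^2×C(5,2)×3^7 = 21870
i=3: (-1)^3×C(5,3)×2^7 = -1280
i=4: (-1)^4×C(5,4)×1^7 = 5
i=5: (-1)^5×C(5,5)×0^7 = 0
Total = 16800

Number of surjections = 16800


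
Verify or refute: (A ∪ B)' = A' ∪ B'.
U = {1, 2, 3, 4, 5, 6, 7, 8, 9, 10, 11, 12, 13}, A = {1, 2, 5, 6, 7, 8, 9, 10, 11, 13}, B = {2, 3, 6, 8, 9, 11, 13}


LHS: A ∪ B = {1, 2, 3, 5, 6, 7, 8, 9, 10, 11, 13}
(A ∪ B)' = U \ (A ∪ B) = {4, 12}
A' = {3, 4, 12}, B' = {1, 4, 5, 7, 10, 12}
Claimed RHS: A' ∪ B' = {1, 3, 4, 5, 7, 10, 12}
Identity is INVALID: LHS = {4, 12} but the RHS claimed here equals {1, 3, 4, 5, 7, 10, 12}. The correct form is (A ∪ B)' = A' ∩ B'.

Identity is invalid: (A ∪ B)' = {4, 12} but A' ∪ B' = {1, 3, 4, 5, 7, 10, 12}. The correct De Morgan law is (A ∪ B)' = A' ∩ B'.


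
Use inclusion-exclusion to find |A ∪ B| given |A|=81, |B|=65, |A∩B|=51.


|A ∪ B| = |A| + |B| - |A ∩ B|
= 81 + 65 - 51
= 95

|A ∪ B| = 95


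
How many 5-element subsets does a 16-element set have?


C(n,k) = n! / (k!(n-k)!)
C(16,5) = 16! / (5!11!)
= 4368

C(16,5) = 4368


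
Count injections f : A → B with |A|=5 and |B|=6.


An injection sends each of |A| = 5 inputs to a distinct output in B.
# injections = |B|·(|B|-1)·…·(|B|-|A|+1) = 6! / (6 - 5)!
= 6 × 5 × 4 × 3 × 2
= 720

Number of injections = 720


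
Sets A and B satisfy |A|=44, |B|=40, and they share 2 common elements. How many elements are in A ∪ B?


|A ∪ B| = |A| + |B| - |A ∩ B|
= 44 + 40 - 2
= 82

|A ∪ B| = 82


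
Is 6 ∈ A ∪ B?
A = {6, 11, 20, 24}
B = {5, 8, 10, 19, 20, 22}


A = {6, 11, 20, 24}, B = {5, 8, 10, 19, 20, 22}
A ∪ B = all elements in A or B
A ∪ B = {5, 6, 8, 10, 11, 19, 20, 22, 24}
Checking if 6 ∈ A ∪ B
6 is in A ∪ B → True

6 ∈ A ∪ B


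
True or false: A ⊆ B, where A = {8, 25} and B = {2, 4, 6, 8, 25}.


A ⊆ B means every element of A is in B.
All elements of A are in B.
So A ⊆ B.

Yes, A ⊆ B


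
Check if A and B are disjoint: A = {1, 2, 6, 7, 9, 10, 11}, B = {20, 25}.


Disjoint means A ∩ B = ∅.
A ∩ B = ∅
A ∩ B = ∅, so A and B are disjoint.

Yes, A and B are disjoint


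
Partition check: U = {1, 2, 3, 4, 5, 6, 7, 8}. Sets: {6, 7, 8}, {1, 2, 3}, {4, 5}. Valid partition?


A partition requires: (1) non-empty parts, (2) pairwise disjoint, (3) union = U
Parts: {6, 7, 8}, {1, 2, 3}, {4, 5}
Union of parts: {1, 2, 3, 4, 5, 6, 7, 8}
U = {1, 2, 3, 4, 5, 6, 7, 8}
All non-empty? True
Pairwise disjoint? True
Covers U? True

Yes, valid partition


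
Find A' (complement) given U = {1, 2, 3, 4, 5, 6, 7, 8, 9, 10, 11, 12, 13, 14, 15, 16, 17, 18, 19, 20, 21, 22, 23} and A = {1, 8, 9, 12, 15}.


Aᶜ = U \ A = elements in U but not in A
U = {1, 2, 3, 4, 5, 6, 7, 8, 9, 10, 11, 12, 13, 14, 15, 16, 17, 18, 19, 20, 21, 22, 23}
A = {1, 8, 9, 12, 15}
Aᶜ = {2, 3, 4, 5, 6, 7, 10, 11, 13, 14, 16, 17, 18, 19, 20, 21, 22, 23}

Aᶜ = {2, 3, 4, 5, 6, 7, 10, 11, 13, 14, 16, 17, 18, 19, 20, 21, 22, 23}


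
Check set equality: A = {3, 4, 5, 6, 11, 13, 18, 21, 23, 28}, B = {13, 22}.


Two sets are equal iff they have exactly the same elements.
A = {3, 4, 5, 6, 11, 13, 18, 21, 23, 28}
B = {13, 22}
Differences: {3, 4, 5, 6, 11, 18, 21, 22, 23, 28}
A ≠ B

No, A ≠ B


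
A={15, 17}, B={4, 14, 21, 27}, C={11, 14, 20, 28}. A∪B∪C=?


A ∪ B = {4, 14, 15, 17, 21, 27}
(A ∪ B) ∪ C = {4, 11, 14, 15, 17, 20, 21, 27, 28}

A ∪ B ∪ C = {4, 11, 14, 15, 17, 20, 21, 27, 28}


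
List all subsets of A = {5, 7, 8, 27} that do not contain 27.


A subset of A that omits 27 is a subset of A \ {27}, so there are 2^(n-1) = 2^3 = 8 of them.
Subsets excluding 27: ∅, {5}, {7}, {8}, {5, 7}, {5, 8}, {7, 8}, {5, 7, 8}

Subsets excluding 27 (8 total): ∅, {5}, {7}, {8}, {5, 7}, {5, 8}, {7, 8}, {5, 7, 8}
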